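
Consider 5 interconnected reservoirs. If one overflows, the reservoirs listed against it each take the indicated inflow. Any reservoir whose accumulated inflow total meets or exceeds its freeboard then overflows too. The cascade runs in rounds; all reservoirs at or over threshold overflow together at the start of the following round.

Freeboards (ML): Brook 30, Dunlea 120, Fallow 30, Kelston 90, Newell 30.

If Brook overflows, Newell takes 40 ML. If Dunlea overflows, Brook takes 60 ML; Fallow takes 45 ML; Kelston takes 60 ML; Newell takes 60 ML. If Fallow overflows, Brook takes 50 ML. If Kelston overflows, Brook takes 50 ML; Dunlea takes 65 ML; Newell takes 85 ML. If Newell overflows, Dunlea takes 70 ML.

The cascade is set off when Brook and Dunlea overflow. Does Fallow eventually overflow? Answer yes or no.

Round 1 — Brook, Dunlea overflow (initial).
  Fallow: +45 → 45 ≥ 30
  Kelston: +60 → 60 < 90
  Newell: +40+60 → 100 ≥ 30
Round 2 — Fallow, Newell overflow.
No further overflows.

yes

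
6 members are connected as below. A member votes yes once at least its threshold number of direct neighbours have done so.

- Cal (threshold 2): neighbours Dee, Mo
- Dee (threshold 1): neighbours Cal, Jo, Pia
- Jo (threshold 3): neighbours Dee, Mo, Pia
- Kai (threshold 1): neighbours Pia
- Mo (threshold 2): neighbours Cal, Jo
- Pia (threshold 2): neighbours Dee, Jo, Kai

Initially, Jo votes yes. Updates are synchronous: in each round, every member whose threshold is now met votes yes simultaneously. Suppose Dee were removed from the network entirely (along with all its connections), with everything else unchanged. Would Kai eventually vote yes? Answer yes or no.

With Dee removed:
Round 1 — Jo votes yes (initial).
Round 2 — no new yes votes; cascade stops.

no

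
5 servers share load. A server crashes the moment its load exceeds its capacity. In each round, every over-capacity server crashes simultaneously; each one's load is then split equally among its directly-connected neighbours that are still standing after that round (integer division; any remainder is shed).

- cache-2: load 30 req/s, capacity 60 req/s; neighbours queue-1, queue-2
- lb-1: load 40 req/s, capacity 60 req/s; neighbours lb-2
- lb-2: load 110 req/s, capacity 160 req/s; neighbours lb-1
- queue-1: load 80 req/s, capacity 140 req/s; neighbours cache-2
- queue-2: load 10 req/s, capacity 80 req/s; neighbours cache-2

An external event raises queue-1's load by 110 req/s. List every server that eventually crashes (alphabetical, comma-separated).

Round 1 — queue-1 at 190 > 140. queue-1 crashes.
  queue-1 sheds 190 req/s to cache-2: 190 each.
    cache-2: 30+190 = 220 > 60
Round 2 — cache-2 crashes.
  cache-2 sheds 220 req/s to queue-2: 220 each.
    queue-2: 10+220 = 230 > 80
Round 3 — queue-2 crashes.
  queue-2 sheds 230 req/s: no online neighbours, lost.
No further crashes.

cache-2, queue-1, queue-2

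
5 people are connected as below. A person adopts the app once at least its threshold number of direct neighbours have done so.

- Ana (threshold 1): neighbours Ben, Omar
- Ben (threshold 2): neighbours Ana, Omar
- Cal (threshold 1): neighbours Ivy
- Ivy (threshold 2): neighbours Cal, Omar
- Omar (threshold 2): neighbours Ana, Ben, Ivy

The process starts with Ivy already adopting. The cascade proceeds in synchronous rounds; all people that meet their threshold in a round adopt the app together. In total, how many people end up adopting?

Round 1 — Ivy adopts the app (initial).
Round 2 — checking thresholds:
  Cal: 1 of 1 neighbours ≥ 1, adopts the app.
  Omar: 1 of 3 neighbours < 2, holds.
Round 3 — no new adoptions; cascade stops.

2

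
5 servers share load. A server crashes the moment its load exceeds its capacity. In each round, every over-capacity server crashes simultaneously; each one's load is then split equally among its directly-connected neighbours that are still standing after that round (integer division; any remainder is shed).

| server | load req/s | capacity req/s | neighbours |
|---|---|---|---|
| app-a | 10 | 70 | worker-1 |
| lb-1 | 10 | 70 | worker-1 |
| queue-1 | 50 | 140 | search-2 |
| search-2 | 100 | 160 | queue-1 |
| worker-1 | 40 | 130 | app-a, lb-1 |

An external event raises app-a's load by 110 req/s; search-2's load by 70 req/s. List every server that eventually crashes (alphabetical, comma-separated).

Round 1 — app-a at 120 > 70; search-2 at 170 > 160. app-a, search-2 crash.
  app-a sheds 120 req/s to worker-1: 120 each.
    worker-1: 40+120 = 160 > 130
  search-2 sheds 170 req/s to queue-1: 170 each.
    queue-1: 50+170 = 220 > 140
Round 2 — queue-1, worker-1 crash.
  queue-1 sheds 220 req/s: no online neighbours, lost.
  worker-1 sheds 160 req/s to lb-1: 160 each.
    lb-1: 10+160 = 170 > 70
Round 3 — lb-1 crashes.
  lb-1 sheds 170 req/s: no online neighbours, lost.
No further crashes.

app-a, lb-1, queue-1, search-2, worker-1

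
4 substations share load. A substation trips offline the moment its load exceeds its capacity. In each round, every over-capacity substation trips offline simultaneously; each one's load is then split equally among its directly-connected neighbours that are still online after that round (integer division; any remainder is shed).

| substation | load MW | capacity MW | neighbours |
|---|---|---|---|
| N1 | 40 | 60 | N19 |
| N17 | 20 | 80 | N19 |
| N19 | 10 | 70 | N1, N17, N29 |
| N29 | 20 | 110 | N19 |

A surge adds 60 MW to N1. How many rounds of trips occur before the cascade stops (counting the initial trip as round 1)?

Round 1 — N1 at 100 > 60. N1 trips offline.
  N1 sheds 100 MW to N19: 100 each.
    N19: 10+100 = 110 > 70
Round 2 — N19 trips offline.
  N19 sheds 110 MW to N17, N29: 55 each.
    N17: 20+55 = 75 ≤ 80
    N29: 20+55 = 75 ≤ 110
No further trips.

2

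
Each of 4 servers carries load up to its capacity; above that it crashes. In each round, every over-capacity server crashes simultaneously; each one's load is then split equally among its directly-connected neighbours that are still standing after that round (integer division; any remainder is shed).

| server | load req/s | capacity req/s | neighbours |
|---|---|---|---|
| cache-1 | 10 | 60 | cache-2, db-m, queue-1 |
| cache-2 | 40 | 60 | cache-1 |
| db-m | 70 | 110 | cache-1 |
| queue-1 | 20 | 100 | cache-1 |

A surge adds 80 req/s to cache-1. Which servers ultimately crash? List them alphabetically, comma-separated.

Round 1 — cache-1 at 90 > 60. cache-1 crashes.
  cache-1 sheds 90 req/s to cache-2, db-m, queue-1: 30 each.
    cache-2: 40+30 = 70 > 60
    db-m: 70+30 = 100 ≤ 110
    queue-1: 20+30 = 50 ≤ 100
Round 2 — cache-2 crashes.
  cache-2 sheds 70 req/s: no online neighbours, lost.
No further crashes.

cache-1, cache-2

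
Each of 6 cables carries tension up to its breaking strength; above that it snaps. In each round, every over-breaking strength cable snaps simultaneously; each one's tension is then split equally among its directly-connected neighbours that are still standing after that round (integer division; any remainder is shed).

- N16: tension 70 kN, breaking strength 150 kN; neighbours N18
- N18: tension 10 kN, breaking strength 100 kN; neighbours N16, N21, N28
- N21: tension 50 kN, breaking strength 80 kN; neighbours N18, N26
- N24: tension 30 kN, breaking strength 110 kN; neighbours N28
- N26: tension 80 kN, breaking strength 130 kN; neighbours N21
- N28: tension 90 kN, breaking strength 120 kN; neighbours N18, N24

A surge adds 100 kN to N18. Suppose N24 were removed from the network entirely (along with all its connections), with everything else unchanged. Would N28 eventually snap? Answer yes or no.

yes

With N24 removed:
Round 1 — N18 at 110 > 100. N18 snaps.
  N18 sheds 110 kN to N16, N21, N28: 36 each (2 lost).
    N16: 70+36 = 106 ≤ 150
    N21: 50+36 = 86 > 80
    N28: 90+36 = 126 > 120
Round 2 — N21, N28 snap.
  N21 sheds 86 kN to N26: 86 each.
    N26: 80+86 = 166 > 130
  N28 sheds 126 kN: no online neighbours, lost.
Round 3 — N26 snaps.
  N26 sheds 166 kN: no online neighbours, lost.
No further breaks.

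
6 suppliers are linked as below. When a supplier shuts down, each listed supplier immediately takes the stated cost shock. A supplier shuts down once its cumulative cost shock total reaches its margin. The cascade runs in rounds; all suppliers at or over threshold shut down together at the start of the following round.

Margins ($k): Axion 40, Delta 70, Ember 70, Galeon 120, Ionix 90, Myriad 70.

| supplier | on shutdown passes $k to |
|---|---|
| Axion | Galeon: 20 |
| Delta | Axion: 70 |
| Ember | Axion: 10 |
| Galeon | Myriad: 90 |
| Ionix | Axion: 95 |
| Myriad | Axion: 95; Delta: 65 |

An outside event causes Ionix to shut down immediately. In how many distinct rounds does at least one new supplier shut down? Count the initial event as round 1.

Round 1 — Ionix shuts down (initial).
  Axion: +95 → 95 ≥ 40
Round 2 — Axion shuts down.
  Galeon: +20 → 20 < 120
No further shutdowns.

2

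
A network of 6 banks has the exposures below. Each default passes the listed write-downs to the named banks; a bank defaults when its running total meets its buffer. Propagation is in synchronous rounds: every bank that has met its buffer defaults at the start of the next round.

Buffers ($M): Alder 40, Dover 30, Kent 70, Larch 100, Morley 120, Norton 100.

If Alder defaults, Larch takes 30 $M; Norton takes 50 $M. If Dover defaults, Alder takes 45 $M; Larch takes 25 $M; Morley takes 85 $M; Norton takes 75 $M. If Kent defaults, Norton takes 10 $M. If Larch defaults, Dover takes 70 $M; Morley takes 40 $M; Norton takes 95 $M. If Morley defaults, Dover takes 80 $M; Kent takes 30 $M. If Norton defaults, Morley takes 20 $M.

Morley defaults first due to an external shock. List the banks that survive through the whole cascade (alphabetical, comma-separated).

Kent, Larch

Round 1 — Morley defaults (initial).
  Dover: +80 → 80 ≥ 30
  Kent: +30 → 30 < 70
Round 2 — Dover defaults.
  Alder: +45 → 45 ≥ 40
  Larch: +25 → 25 < 100
  Norton: +75 → 75 < 100
Round 3 — Alder defaults.
  Larch: +30 → 55 < 100
  Norton: +50 → 125 ≥ 100
Round 4 — Norton defaults.
No further defaults.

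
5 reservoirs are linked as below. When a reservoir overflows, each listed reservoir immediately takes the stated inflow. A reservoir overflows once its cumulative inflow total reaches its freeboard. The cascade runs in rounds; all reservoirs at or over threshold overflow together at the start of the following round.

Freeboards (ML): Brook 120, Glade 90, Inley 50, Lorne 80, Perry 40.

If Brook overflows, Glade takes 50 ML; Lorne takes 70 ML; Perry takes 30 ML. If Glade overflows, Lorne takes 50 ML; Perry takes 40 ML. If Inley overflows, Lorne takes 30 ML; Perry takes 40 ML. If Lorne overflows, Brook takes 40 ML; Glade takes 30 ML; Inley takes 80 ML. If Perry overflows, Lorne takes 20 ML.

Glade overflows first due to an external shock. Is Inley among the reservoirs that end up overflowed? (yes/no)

no

Round 1 — Glade overflows (initial).
  Lorne: +50 → 50 < 80
  Perry: +40 → 40 ≥ 40
Round 2 — Perry overflows.
  Lorne: +20 → 70 < 80
No further overflows.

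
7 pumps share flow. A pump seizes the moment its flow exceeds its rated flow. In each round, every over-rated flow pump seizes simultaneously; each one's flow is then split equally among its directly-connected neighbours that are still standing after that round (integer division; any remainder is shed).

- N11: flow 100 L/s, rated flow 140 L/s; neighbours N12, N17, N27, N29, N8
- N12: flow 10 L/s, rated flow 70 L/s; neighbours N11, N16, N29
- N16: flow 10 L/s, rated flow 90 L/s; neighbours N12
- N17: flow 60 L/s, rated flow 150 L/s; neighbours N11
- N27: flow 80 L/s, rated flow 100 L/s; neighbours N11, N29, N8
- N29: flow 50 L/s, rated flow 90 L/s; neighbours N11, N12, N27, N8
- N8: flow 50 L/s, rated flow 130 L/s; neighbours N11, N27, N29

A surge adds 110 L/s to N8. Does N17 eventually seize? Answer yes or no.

Round 1 — N8 at 160 > 130. N8 seizes.
  N8 sheds 160 L/s to N11, N27, N29: 53 each (1 lost).
    N11: 100+53 = 153 > 140
    N27: 80+53 = 133 > 100
    N29: 50+53 = 103 > 90
Round 2 — N11, N27, N29 seize.
  N11 sheds 153 L/s to N12, N17: 76 each (1 lost).
    N12: 10+76 = 86 > 70
    N17: 60+76 = 136 ≤ 150
  N27 sheds 133 L/s: no online neighbours, lost.
  N29 sheds 103 L/s to N12: 103 each.
    N12: 86+103 = 189 > 70
Round 3 — N12 seizes.
  N12 sheds 189 L/s to N16: 189 each.
    N16: 10+189 = 199 > 90
Round 4 — N16 seizes.
  N16 sheds 199 L/s: no online neighbours, lost.
No further seizures.

no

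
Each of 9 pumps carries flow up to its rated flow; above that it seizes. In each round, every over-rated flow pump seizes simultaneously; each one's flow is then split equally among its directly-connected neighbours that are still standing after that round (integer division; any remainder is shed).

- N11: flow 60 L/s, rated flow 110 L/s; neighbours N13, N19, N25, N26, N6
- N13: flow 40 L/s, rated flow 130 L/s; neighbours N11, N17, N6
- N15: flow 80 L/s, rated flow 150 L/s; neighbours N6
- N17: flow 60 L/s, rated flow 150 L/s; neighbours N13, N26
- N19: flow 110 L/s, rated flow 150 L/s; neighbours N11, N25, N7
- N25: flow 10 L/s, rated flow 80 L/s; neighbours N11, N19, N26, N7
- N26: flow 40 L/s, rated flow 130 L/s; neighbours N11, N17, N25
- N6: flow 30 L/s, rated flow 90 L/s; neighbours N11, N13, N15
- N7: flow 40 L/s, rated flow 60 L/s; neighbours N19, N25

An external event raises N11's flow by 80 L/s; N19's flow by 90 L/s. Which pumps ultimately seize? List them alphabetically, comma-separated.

Round 1 — N11 at 140 > 110; N19 at 200 > 150. N11, N19 seize.
  N11 sheds 140 L/s to N13, N25, N26, N6: 35 each.
    N13: 40+35 = 75 ≤ 130
    N25: 10+35 = 45 ≤ 80
    N26: 40+35 = 75 ≤ 130
    N6: 30+35 = 65 ≤ 90
  N19 sheds 200 L/s to N25, N7: 100 each.
    N25: 45+100 = 145 > 80
    N7: 40+100 = 140 > 60
Round 2 — N25, N7 seize.
  N25 sheds 145 L/s to N26: 145 each.
    N26: 75+145 = 220 > 130
  N7 sheds 140 L/s: no online neighbours, lost.
Round 3 — N26 seizes.
  N26 sheds 220 L/s to N17: 220 each.
    N17: 60+220 = 280 > 150
Round 4 — N17 seizes.
  N17 sheds 280 L/s to N13: 280 each.
    N13: 75+280 = 355 > 130
Round 5 — N13 seizes.
  N13 sheds 355 L/s to N6: 355 each.
    N6: 65+355 = 420 > 90
Round 6 — N6 seizes.
  N6 sheds 420 L/s to N15: 420 each.
    N15: 80+420 = 500 > 150
Round 7 — N15 seizes.
  N15 sheds 500 L/s: no online neighbours, lost.
No further seizures.

N11, N13, N15, N17, N19, N25, N26, N6, N7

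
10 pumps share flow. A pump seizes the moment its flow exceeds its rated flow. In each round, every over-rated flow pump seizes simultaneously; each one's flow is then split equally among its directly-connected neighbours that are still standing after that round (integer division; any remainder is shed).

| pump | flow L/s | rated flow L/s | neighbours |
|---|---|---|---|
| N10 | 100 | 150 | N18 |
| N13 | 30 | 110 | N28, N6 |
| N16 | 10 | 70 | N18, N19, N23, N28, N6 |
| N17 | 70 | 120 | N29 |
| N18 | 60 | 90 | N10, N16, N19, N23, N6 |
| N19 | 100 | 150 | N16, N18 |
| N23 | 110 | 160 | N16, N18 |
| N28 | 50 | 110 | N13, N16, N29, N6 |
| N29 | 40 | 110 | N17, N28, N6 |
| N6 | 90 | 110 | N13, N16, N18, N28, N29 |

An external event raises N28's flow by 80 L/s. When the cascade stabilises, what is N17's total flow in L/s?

Round 1 — N28 at 130 > 110. N28 seizes.
  N28 sheds 130 L/s to N13, N16, N29, N6: 32 each (2 lost).
    N13: 30+32 = 62 ≤ 110
    N16: 10+32 = 42 ≤ 70
    N29: 40+32 = 72 ≤ 110
    N6: 90+32 = 122 > 110
Round 2 — N6 seizes.
  N6 sheds 122 L/s to N13, N16, N18, N29: 30 each (2 lost).
    N13: 62+30 = 92 ≤ 110
    N16: 42+30 = 72 > 70
    N18: 60+30 = 90 ≤ 90
    N29: 72+30 = 102 ≤ 110
Round 3 — N16 seizes.
  N16 sheds 72 L/s to N18, N19, N23: 24 each.
    N18: 90+24 = 114 > 90
    N19: 100+24 = 124 ≤ 150
    N23: 110+24 = 134 ≤ 160
Round 4 — N18 seizes.
  N18 sheds 114 L/s to N10, N19, N23: 38 each.
    N10: 100+38 = 138 ≤ 150
    N19: 124+38 = 162 > 150
    N23: 134+38 = 172 > 160
Round 5 — N19, N23 seize.
  N19 sheds 162 L/s: no online neighbours, lost.
  N23 sheds 172 L/s: no online neighbours, lost.
No further seizures.

70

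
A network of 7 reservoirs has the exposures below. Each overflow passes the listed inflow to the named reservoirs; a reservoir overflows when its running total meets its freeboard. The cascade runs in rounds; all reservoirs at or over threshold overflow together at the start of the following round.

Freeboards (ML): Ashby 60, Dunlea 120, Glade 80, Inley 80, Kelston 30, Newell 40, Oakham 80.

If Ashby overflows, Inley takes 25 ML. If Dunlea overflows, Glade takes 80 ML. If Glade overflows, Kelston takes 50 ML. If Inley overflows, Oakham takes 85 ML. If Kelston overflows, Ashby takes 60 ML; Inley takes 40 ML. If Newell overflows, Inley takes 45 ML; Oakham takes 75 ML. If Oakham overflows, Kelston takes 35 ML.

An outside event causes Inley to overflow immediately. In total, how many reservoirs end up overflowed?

Round 1 — Inley overflows (initial).
  Oakham: +85 → 85 ≥ 80
Round 2 — Oakham overflows.
  Kelston: +35 → 35 ≥ 30
Round 3 — Kelston overflows.
  Ashby: +60 → 60 ≥ 60
Round 4 — Ashby overflows.
No further overflows.

4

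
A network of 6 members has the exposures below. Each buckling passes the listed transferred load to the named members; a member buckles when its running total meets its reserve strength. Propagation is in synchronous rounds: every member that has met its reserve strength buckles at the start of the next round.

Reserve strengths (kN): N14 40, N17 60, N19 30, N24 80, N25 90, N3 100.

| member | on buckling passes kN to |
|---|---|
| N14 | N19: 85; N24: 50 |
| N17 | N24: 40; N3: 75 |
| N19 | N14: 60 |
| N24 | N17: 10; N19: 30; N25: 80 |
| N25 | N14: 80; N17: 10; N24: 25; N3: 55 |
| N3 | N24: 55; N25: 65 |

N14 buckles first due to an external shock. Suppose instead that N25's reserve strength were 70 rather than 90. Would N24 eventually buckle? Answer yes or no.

no

With N25's reserve strength at 70:
Round 1 — N14 buckles (initial).
  N19: +85 → 85 ≥ 30
  N24: +50 → 50 < 80
Round 2 — N19 buckles.
No further bucklings.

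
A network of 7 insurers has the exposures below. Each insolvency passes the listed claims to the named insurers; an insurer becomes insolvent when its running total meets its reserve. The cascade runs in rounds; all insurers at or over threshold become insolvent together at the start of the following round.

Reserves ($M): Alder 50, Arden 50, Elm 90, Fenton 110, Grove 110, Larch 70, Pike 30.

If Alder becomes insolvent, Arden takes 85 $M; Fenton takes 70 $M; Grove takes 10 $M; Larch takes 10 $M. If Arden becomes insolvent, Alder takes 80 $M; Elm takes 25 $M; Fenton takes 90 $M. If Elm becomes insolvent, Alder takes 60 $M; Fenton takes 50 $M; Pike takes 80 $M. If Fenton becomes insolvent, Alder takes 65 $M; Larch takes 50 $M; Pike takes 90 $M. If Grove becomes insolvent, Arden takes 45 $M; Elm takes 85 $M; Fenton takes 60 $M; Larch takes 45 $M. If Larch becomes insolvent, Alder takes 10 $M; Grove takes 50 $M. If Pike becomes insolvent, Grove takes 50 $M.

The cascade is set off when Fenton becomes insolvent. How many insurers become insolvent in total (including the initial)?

Round 1 — Fenton becomes insolvent (initial).
  Alder: +65 → 65 ≥ 50
  Larch: +50 → 50 < 70
  Pike: +90 → 90 ≥ 30
Round 2 — Alder, Pike become insolvent.
  Arden: +85 → 85 ≥ 50
  Grove: +10+50 → 60 < 110
  Larch: +10 → 60 < 70
Round 3 — Arden becomes insolvent.
  Elm: +25 → 25 < 90
No further insolvencies.

4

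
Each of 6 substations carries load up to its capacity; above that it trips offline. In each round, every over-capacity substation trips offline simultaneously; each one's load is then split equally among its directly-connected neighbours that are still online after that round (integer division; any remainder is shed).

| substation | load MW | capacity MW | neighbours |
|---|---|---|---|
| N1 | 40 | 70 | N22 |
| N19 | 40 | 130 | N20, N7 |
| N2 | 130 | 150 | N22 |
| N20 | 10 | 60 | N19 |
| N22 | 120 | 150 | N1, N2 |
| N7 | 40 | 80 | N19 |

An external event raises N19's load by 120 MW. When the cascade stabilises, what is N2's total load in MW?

Round 1 — N19 at 160 > 130. N19 trips offline.
  N19 sheds 160 MW to N20, N7: 80 each.
    N20: 10+80 = 90 > 60
    N7: 40+80 = 120 > 80
Round 2 — N20, N7 trip offline.
  N20 sheds 90 MW: no online neighbours, lost.
  N7 sheds 120 MW: no online neighbours, lost.
No further trips.

130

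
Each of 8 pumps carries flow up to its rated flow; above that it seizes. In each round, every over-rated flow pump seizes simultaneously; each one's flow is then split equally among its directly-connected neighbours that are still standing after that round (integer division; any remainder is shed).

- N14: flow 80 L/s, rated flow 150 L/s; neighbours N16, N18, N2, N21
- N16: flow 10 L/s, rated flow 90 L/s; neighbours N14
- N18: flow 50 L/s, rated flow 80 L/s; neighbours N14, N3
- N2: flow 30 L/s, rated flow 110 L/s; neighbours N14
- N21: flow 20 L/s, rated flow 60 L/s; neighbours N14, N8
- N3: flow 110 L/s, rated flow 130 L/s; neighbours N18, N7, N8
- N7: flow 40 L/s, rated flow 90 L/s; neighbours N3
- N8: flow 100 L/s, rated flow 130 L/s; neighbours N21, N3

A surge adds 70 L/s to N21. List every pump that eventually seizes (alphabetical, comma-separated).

N14, N16, N18, N2, N21, N3, N7, N8

Round 1 — N21 at 90 > 60. N21 seizes.
  N21 sheds 90 L/s to N14, N8: 45 each.
    N14: 80+45 = 125 ≤ 150
    N8: 100+45 = 145 > 130
Round 2 — N8 seizes.
  N8 sheds 145 L/s to N3: 145 each.
    N3: 110+145 = 255 > 130
Round 3 — N3 seizes.
  N3 sheds 255 L/s to N18, N7: 127 each (1 lost).
    N18: 50+127 = 177 > 80
    N7: 40+127 = 167 > 90
Round 4 — N18, N7 seize.
  N18 sheds 177 L/s to N14: 177 each.
    N14: 125+177 = 302 > 150
  N7 sheds 167 L/s: no online neighbours, lost.
Round 5 — N14 seizes.
  N14 sheds 302 L/s to N16, N2: 151 each.
    N16: 10+151 = 161 > 90
    N2: 30+151 = 181 > 110
Round 6 — N16, N2 seize.
  N16 sheds 161 L/s: no online neighbours, lost.
  N2 sheds 181 L/s: no online neighbours, lost.
No further seizures.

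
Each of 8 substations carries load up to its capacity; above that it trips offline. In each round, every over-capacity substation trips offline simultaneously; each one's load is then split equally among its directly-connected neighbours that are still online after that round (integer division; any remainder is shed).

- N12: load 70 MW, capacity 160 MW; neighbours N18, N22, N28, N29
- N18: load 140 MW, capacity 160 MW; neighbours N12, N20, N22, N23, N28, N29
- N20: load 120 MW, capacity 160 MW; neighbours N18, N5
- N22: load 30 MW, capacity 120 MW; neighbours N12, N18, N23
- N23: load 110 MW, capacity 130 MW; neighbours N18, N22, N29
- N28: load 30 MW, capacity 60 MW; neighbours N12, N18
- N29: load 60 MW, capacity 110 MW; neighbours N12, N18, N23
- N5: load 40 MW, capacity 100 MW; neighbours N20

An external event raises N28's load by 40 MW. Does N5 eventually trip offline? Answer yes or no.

no

Round 1 — N28 at 70 > 60. N28 trips offline.
  N28 sheds 70 MW to N12, N18: 35 each.
    N12: 70+35 = 105 ≤ 160
    N18: 140+35 = 175 > 160
Round 2 — N18 trips offline.
  N18 sheds 175 MW to N12, N20, N22, N23, N29: 35 each.
    N12: 105+35 = 140 ≤ 160
    N20: 120+35 = 155 ≤ 160
    N22: 30+35 = 65 ≤ 120
    N23: 110+35 = 145 > 130
    N29: 60+35 = 95 ≤ 110
Round 3 — N23 trips offline.
  N23 sheds 145 MW to N22, N29: 72 each (1 lost).
    N22: 65+72 = 137 > 120
    N29: 95+72 = 167 > 110
Round 4 — N22, N29 trip offline.
  N22 sheds 137 MW to N12: 137 each.
    N12: 140+137 = 277 > 160
  N29 sheds 167 MW to N12: 167 each.
    N12: 277+167 = 444 > 160
Round 5 — N12 trips offline.
  N12 sheds 444 MW: no online neighbours, lost.
No further trips.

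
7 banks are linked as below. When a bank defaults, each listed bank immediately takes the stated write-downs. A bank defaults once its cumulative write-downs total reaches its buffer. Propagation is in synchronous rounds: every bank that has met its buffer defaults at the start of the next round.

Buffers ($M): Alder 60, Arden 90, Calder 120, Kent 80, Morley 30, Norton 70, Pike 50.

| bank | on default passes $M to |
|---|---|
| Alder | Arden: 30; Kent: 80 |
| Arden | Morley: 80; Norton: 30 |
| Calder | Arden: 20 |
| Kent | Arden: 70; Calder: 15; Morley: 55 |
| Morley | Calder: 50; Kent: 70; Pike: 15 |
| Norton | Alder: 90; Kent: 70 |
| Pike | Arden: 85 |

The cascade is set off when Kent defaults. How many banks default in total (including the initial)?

Round 1 — Kent defaults (initial).
  Arden: +70 → 70 < 90
  Calder: +15 → 15 < 120
  Morley: +55 → 55 ≥ 30
Round 2 — Morley defaults.
  Calder: +50 → 65 < 120
  Pike: +15 → 15 < 50
No further defaults.

2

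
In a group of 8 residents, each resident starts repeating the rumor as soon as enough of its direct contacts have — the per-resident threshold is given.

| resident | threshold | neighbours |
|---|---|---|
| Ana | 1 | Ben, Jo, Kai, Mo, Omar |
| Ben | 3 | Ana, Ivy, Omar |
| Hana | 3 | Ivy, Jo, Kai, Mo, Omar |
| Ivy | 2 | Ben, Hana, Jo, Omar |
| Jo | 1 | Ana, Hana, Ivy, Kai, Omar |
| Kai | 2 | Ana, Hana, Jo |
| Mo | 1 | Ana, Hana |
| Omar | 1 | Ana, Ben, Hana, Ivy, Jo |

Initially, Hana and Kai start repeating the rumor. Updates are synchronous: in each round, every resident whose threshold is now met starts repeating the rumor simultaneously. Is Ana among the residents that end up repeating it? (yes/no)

yes

Round 1 — Hana, Kai start repeating the rumor (initial).
Round 2 — checking thresholds:
  Ana: 1 of 5 neighbours ≥ 1, starts repeating the rumor.
  Ivy: 1 of 4 neighbours < 2, below threshold.
  Jo: 2 of 5 neighbours ≥ 1, starts repeating the rumor.
  Mo: 1 of 2 neighbours ≥ 1, starts repeating the rumor.
  Omar: 1 of 5 neighbours ≥ 1, starts repeating the rumor.
Round 3 — checking thresholds:
  Ben: 2 of 3 neighbours < 3, below threshold.
  Ivy: 3 of 4 neighbours ≥ 2, starts repeating the rumor.
Round 4 — checking thresholds:
  Ben: 3 of 3 neighbours ≥ 3, starts repeating the rumor.
Round 5 — no new spreads; cascade stops.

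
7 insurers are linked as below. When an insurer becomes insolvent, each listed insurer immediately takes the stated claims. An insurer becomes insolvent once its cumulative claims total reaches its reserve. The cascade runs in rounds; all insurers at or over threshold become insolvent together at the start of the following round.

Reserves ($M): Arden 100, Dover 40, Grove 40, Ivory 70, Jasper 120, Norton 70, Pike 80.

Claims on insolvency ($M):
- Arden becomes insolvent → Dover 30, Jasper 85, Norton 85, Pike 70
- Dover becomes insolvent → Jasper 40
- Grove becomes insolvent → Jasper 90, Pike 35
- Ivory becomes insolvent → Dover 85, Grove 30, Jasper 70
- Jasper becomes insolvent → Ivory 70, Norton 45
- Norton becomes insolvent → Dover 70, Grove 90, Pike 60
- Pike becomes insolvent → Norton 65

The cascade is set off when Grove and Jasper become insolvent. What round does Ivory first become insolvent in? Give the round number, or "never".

2

Round 1 — Grove, Jasper become insolvent (initial).
  Ivory: +70 → 70 ≥ 70
  Norton: +45 → 45 < 70
  Pike: +35 → 35 < 80
Round 2 — Ivory becomes insolvent.
  Dover: +85 → 85 ≥ 40
Round 3 — Dover becomes insolvent.
No further insolvencies.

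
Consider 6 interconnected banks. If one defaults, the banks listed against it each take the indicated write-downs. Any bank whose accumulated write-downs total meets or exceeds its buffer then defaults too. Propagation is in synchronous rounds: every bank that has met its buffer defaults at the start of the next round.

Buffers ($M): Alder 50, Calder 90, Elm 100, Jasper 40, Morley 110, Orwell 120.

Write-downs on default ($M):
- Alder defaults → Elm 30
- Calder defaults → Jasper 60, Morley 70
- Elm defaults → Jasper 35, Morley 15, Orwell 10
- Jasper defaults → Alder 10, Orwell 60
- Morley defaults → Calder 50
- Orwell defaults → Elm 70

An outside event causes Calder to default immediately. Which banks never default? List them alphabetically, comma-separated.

Round 1 — Calder defaults (initial).
  Jasper: +60 → 60 ≥ 40
  Morley: +70 → 70 < 110
Round 2 — Jasper defaults.
  Alder: +10 → 10 < 50
  Orwell: +60 → 60 < 120
No further defaults.

Alder, Elm, Morley, Orwell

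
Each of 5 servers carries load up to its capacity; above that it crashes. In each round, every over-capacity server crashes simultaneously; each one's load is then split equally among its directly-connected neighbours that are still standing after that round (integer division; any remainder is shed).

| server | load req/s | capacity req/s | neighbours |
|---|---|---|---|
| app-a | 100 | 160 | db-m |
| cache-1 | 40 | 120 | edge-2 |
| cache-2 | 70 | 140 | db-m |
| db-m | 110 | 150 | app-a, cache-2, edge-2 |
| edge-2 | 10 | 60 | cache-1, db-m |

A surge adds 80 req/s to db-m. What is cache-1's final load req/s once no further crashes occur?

Round 1 — db-m at 190 > 150. db-m crashes.
  db-m sheds 190 req/s to app-a, cache-2, edge-2: 63 each (1 lost).
    app-a: 100+63 = 163 > 160
    cache-2: 70+63 = 133 ≤ 140
    edge-2: 10+63 = 73 > 60
Round 2 — app-a, edge-2 crash.
  app-a sheds 163 req/s: no online neighbours, lost.
  edge-2 sheds 73 req/s to cache-1: 73 each.
    cache-1: 40+73 = 113 ≤ 120
No further crashes.

113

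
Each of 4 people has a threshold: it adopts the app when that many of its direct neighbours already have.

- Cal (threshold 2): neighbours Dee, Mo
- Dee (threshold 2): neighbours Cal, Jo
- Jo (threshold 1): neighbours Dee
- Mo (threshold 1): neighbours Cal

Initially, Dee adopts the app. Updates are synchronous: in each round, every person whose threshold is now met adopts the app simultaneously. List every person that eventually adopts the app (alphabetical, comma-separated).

Round 1 — Dee adopts the app (initial).
Round 2 — checking thresholds:
  Cal: 1 of 2 neighbours < 2, not yet.
  Jo: 1 of 1 neighbours ≥ 1, adopts the app.
Round 3 — no new adoptions; cascade stops.

Dee, Jo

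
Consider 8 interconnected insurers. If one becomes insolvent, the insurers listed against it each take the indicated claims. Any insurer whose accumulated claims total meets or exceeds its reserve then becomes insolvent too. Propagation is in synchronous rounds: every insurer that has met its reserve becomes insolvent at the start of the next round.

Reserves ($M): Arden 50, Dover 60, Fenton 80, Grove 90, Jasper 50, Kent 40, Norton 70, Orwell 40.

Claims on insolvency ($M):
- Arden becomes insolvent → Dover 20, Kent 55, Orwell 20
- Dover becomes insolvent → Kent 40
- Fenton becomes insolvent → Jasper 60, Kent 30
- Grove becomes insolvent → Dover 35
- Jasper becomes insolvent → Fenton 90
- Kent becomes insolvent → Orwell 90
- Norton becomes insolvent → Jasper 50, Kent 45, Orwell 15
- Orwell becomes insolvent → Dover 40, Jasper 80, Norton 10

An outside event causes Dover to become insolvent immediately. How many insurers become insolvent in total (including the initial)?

Round 1 — Dover becomes insolvent (initial).
  Kent: +40 → 40 ≥ 40
Round 2 — Kent becomes insolvent.
  Orwell: +90 → 90 ≥ 40
Round 3 — Orwell becomes insolvent.
  Jasper: +80 → 80 ≥ 50
  Norton: +10 → 10 < 70
Round 4 — Jasper becomes insolvent.
  Fenton: +90 → 90 ≥ 80
Round 5 — Fenton becomes insolvent.
No further insolvencies.

5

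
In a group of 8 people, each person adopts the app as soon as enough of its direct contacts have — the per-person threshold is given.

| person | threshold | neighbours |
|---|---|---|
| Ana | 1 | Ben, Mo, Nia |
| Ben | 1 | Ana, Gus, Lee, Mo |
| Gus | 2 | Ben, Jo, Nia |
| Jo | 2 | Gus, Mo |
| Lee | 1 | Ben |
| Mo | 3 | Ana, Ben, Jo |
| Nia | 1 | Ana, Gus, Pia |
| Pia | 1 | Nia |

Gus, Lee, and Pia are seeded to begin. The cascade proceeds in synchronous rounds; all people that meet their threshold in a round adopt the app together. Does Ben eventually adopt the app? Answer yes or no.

Round 1 — Gus, Lee, Pia adopt the app (initial).
Round 2 — checking thresholds:
  Ben: 2 of 4 neighbours ≥ 1, adopts the app.
  Jo: 1 of 2 neighbours < 2, below threshold.
  Nia: 2 of 3 neighbours ≥ 1, adopts the app.
Round 3 — checking thresholds:
  Ana: 2 of 3 neighbours ≥ 1, adopts the app.
  Jo: 1 of 2 neighbours < 2, below threshold.
  Mo: 1 of 3 neighbours < 3, below threshold.
Round 4 — no new adoptions; cascade stops.

yes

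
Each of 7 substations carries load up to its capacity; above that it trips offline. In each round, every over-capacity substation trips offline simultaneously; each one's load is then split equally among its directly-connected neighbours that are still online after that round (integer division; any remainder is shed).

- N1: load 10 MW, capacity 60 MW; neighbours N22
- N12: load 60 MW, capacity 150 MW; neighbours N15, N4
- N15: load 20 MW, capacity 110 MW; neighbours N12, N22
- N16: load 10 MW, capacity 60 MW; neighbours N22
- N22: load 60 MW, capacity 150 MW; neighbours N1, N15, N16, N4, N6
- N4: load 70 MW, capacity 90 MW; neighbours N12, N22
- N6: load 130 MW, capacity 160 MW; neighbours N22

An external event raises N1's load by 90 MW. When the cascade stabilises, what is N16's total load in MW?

Round 1 — N1 at 100 > 60. N1 trips offline.
  N1 sheds 100 MW to N22: 100 each.
    N22: 60+100 = 160 > 150
Round 2 — N22 trips offline.
  N22 sheds 160 MW to N15, N16, N4, N6: 40 each.
    N15: 20+40 = 60 ≤ 110
    N16: 10+40 = 50 ≤ 60
    N4: 70+40 = 110 > 90
    N6: 130+40 = 170 > 160
Round 3 — N4, N6 trip offline.
  N4 sheds 110 MW to N12: 110 each.
    N12: 60+110 = 170 > 150
  N6 sheds 170 MW: no online neighbours, lost.
Round 4 — N12 trips offline.
  N12 sheds 170 MW to N15: 170 each.
    N15: 60+170 = 230 > 110
Round 5 — N15 trips offline.
  N15 sheds 230 MW: no online neighbours, lost.
No further trips.

50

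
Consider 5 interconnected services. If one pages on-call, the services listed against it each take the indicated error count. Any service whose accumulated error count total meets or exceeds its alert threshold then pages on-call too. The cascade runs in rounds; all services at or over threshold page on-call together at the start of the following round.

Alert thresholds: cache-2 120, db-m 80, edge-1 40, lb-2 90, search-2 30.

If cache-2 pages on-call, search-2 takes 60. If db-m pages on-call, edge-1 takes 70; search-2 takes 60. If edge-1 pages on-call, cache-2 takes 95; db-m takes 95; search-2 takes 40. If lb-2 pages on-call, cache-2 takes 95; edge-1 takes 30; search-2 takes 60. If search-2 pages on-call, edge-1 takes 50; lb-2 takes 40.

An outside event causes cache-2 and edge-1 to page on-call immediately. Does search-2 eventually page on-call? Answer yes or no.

yes

Round 1 — cache-2, edge-1 page on-call (initial).
  db-m: +95 → 95 ≥ 80
  search-2: +60+40 → 100 ≥ 30
Round 2 — db-m, search-2 page on-call.
  lb-2: +40 → 40 < 90
No further pages.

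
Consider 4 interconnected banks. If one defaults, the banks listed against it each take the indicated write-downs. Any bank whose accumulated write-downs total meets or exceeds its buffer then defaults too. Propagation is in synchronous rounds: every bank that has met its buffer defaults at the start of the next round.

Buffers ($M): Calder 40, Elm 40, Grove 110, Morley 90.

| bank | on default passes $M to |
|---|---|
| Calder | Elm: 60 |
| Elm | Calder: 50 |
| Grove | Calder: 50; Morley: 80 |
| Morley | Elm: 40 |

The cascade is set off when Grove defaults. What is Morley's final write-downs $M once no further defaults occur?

Round 1 — Grove defaults (initial).
  Calder: +50 → 50 ≥ 40
  Morley: +80 → 80 < 90
Round 2 — Calder defaults.
  Elm: +60 → 60 ≥ 40
Round 3 — Elm defaults.
No further defaults.

80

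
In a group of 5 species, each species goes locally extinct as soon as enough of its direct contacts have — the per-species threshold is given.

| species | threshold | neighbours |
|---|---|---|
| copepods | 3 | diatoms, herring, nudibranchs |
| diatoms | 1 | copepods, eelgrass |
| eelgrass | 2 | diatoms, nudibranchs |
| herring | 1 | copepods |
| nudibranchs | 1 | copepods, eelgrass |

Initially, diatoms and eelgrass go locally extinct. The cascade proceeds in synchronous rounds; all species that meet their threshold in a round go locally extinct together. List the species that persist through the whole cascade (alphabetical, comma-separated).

Round 1 — diatoms, eelgrass go locally extinct (initial).
Round 2 — checking thresholds:
  copepods: 1 of 3 neighbours < 3, not yet.
  nudibranchs: 1 of 2 neighbours ≥ 1, goes locally extinct.
Round 3 — no new extinctions; cascade stops.

copepods, herring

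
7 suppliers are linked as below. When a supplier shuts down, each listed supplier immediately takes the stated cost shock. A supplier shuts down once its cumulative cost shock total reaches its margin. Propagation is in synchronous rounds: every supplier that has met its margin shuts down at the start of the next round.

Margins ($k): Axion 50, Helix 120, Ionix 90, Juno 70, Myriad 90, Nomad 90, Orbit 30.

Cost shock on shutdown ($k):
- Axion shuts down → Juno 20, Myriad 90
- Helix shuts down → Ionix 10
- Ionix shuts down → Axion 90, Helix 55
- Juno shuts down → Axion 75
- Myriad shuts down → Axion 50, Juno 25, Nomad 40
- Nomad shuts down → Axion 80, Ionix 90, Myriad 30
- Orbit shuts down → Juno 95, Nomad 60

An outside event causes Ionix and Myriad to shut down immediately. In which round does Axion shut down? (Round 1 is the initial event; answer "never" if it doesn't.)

Round 1 — Ionix, Myriad shut down (initial).
  Axion: +90+50 → 140 ≥ 50
  Helix: +55 → 55 < 120
  Juno: +25 → 25 < 70
  Nomad: +40 → 40 < 90
Round 2 — Axion shuts down.
  Juno: +20 → 45 < 70
No further shutdowns.

2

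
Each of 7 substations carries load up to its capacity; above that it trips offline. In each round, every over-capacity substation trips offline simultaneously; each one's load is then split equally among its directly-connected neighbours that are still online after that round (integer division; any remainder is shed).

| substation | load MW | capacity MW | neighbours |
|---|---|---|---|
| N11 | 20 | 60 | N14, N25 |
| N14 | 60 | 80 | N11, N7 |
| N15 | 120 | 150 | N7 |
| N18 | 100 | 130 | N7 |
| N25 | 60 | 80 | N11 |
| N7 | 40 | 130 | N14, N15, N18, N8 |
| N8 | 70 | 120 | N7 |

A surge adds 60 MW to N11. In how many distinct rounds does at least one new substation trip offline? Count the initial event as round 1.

4

Round 1 — N11 at 80 > 60. N11 trips offline.
  N11 sheds 80 MW to N14, N25: 40 each.
    N14: 60+40 = 100 > 80
    N25: 60+40 = 100 > 80
Round 2 — N14, N25 trip offline.
  N14 sheds 100 MW to N7: 100 each.
    N7: 40+100 = 140 > 130
  N25 sheds 100 MW: no online neighbours, lost.
Round 3 — N7 trips offline.
  N7 sheds 140 MW to N15, N18, N8: 46 each (2 lost).
    N15: 120+46 = 166 > 150
    N18: 100+46 = 146 > 130
    N8: 70+46 = 116 ≤ 120
Round 4 — N15, N18 trip offline.
  N15 sheds 166 MW: no online neighbours, lost.
  N18 sheds 146 MW: no online neighbours, lost.
No further trips.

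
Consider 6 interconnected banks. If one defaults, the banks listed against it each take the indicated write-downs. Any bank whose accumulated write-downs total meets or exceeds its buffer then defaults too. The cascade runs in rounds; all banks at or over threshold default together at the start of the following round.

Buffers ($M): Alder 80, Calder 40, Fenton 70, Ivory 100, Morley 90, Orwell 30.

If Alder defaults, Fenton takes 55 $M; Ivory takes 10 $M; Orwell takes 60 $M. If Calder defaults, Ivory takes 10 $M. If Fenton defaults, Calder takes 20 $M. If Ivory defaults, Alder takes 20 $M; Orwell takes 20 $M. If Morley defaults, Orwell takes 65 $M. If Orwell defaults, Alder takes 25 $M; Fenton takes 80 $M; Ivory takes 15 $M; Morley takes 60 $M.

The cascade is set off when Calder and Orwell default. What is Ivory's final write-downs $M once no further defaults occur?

25

Round 1 — Calder, Orwell default (initial).
  Alder: +25 → 25 < 80
  Fenton: +80 → 80 ≥ 70
  Ivory: +10+15 → 25 < 100
  Morley: +60 → 60 < 90
Round 2 — Fenton defaults.
No further defaults.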